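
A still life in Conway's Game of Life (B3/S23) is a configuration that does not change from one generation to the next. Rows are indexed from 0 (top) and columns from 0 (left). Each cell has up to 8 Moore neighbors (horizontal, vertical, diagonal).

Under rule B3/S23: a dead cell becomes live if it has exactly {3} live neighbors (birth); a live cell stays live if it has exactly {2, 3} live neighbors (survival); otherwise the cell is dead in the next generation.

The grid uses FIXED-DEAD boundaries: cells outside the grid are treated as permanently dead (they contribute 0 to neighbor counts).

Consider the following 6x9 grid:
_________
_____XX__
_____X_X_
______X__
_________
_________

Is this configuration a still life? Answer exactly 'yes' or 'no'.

Compute generation 1 and compare to generation 0 (given above):
Generation 1:
_________
_____XX__
_____X_X_
______X__
_________
_________
The grids are IDENTICAL -> still life.

Answer: yes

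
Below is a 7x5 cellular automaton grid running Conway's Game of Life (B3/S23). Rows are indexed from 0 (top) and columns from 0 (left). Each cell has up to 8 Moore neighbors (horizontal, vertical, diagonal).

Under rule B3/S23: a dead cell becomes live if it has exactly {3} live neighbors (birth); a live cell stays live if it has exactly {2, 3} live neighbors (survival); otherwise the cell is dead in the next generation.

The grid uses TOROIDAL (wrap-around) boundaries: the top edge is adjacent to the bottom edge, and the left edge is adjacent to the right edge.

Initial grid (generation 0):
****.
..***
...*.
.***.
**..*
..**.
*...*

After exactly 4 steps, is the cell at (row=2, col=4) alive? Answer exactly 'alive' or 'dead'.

Answer: alive

Derivation:
Simulating step by step:
Generation 0 (given above): 18 live cells
Generation 1: 9 live cells
.....
*....
.*...
.*.*.
*...*
..**.
*....
Generation 2: 12 live cells
.....
.....
***..
.**.*
**..*
**.*.
.....
Generation 3: 7 live cells
.....
.*...
*.**.
....*
.....
.**..
.....
Generation 4: 9 live cells
.....
.**..
*****
...**
.....
.....
.....

Cell (2,4) at generation 4: 1 -> alive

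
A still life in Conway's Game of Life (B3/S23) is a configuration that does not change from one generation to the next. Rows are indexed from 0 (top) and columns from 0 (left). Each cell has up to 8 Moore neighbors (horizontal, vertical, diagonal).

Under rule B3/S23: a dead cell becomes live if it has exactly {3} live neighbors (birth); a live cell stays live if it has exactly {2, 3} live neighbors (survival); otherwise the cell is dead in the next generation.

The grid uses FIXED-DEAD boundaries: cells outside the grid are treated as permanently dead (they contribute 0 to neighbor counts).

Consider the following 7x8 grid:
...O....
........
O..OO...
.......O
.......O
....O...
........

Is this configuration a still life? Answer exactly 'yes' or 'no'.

Compute generation 1 and compare to generation 0 (given above):
Generation 1:
........
...OO...
........
........
........
........
........
Cell (0,3) differs: gen0=1 vs gen1=0 -> NOT a still life.

Answer: no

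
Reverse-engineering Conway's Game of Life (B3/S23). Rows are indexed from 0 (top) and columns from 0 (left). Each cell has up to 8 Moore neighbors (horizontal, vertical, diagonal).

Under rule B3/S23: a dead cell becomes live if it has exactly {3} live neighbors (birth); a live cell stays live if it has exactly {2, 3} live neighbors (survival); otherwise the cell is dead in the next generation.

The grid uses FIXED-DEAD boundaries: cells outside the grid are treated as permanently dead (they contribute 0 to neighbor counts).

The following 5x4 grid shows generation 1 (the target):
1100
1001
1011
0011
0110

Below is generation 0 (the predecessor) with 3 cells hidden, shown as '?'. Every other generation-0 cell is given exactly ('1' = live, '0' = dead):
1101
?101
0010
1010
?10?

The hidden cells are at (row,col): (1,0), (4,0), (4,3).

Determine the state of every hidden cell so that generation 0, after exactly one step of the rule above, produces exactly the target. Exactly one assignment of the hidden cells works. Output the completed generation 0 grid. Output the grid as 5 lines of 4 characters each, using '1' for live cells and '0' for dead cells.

Answer: 1101
1101
0010
1010
0101

Derivation:
Hidden generation-0 cells (in order): (1,0), (4,0), (4,3).
A hidden cell only influences target cells in its own 3x3 neighborhood. Try each of the 2^3 = 8 assignments, step the completed generation 0 forward once under B3/S23, and compare with the target:
  (1,0)=0 (4,0)=0 (4,3)=0 -> step gives (1,1)='1' but target has '0' -> reject
  (1,0)=0 (4,0)=0 (4,3)=1 -> step gives (1,1)='1' but target has '0' -> reject
  (1,0)=0 (4,0)=1 (4,3)=0 -> step gives (1,1)='1' but target has '0' -> reject
  (1,0)=0 (4,0)=1 (4,3)=1 -> step gives (1,1)='1' but target has '0' -> reject
  (1,0)=1 (4,0)=0 (4,3)=0 -> step gives (3,3)='0' but target has '1' -> reject
  (1,0)=1 (4,0)=0 (4,3)=1 -> step reproduces the target at every cell -> ACCEPT
  (1,0)=1 (4,0)=1 (4,3)=0 -> step gives (3,0)='1' but target has '0' -> reject
  (1,0)=1 (4,0)=1 (4,3)=1 -> step gives (3,0)='1' but target has '0' -> reject
Unique solution: (1,0)=live, (4,0)=dead, (4,3)=live.
Check: live-neighbor counts of every cell in the completed generation 0:
3341
3452
3533
1433
2231
Applying B3/S23 to generation 0 with these counts gives:
1100
1001
1011
0011
0110
which matches the target exactly.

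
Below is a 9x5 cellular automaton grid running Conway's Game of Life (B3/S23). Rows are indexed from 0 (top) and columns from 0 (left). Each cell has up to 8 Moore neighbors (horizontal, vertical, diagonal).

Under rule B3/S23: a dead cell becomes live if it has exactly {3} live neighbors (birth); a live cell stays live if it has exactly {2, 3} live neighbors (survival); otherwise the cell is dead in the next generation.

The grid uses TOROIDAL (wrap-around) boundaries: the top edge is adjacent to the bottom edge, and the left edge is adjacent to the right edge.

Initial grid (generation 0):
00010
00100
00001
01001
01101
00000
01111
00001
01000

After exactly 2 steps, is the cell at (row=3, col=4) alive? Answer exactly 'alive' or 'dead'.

Simulating step by step:
Generation 0 (given above): 14 live cells
Generation 1: 17 live cells
00100
00010
10010
01101
01110
00001
10111
01001
00000
Generation 2: 14 live cells
00000
00111
11010
00001
01001
00000
01100
01101
00000

Cell (3,4) at generation 2: 1 -> alive

Answer: alive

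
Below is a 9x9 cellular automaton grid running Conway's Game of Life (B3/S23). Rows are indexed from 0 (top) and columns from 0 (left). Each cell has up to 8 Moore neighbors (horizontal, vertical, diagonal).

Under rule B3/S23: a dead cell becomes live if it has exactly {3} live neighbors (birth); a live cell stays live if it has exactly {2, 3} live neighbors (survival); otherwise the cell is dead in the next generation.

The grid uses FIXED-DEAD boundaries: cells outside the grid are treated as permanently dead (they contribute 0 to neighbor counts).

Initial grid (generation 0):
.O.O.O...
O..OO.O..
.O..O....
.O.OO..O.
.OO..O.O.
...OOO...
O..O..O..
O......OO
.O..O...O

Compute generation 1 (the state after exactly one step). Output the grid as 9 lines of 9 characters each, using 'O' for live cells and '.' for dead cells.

Simulating step by step:
Generation 0 (given above): 29 live cells
Generation 1: 29 live cells
(generation 1 grid is the final answer)

Answer: ..OO.O...
OO.O.....
OO.......
OO.OOOO..
.O...O...
.O.O.O...
...O.OOO.
OO.....OO
.......OO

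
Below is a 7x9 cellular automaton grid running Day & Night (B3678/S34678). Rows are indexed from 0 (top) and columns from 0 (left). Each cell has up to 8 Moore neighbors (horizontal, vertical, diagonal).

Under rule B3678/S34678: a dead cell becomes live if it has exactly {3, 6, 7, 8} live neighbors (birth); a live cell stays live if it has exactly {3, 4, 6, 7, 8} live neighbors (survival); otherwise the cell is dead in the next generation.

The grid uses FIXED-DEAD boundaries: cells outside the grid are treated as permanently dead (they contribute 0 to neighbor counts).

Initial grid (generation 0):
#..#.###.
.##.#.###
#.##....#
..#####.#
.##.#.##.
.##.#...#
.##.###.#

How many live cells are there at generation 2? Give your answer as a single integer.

Simulating step by step:
Generation 0 (given above): 36 live cells
Generation 1: 35 live cells
.##.#####
###.#.#.#
...#...##
...####..
.#.######
#..###...
.##..#.#.
Generation 2: 27 live cells
###..###.
.##.#.###
.#.#...#.
...##..#.
....##.#.
...##.#.#
...#..#..
Population at generation 2: 27

Answer: 27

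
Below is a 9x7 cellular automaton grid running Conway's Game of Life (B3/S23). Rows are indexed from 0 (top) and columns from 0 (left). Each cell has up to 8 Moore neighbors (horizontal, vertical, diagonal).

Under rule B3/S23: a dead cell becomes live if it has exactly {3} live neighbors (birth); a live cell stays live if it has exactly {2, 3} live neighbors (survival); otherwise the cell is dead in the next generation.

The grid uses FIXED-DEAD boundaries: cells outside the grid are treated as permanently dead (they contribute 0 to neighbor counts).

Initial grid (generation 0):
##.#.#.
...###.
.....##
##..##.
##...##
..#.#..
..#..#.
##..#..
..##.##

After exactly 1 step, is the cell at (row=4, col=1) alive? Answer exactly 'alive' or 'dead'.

Simulating step by step:
Generation 0 (given above): 28 live cells
Generation 1: 29 live cells
..##.#.
..##...
...#..#
##..#..
#.##..#
..###.#
..#.##.
.#..#.#
.#####.

Cell (4,1) at generation 1: 0 -> dead

Answer: dead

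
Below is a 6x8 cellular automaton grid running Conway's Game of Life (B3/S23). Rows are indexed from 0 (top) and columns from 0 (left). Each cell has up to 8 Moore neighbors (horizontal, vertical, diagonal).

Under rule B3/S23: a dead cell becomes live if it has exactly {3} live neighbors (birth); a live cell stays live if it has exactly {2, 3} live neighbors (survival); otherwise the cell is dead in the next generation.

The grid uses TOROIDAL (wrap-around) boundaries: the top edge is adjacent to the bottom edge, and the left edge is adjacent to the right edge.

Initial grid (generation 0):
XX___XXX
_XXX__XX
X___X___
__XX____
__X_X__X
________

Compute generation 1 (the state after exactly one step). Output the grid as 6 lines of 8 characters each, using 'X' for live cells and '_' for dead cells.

Simulating step by step:
Generation 0 (given above): 17 live cells
Generation 1: 14 live cells
(generation 1 grid is the final answer)

Answer: _X___X__
__XXX___
X___X__X
_XX_X___
__X_____
_X___X__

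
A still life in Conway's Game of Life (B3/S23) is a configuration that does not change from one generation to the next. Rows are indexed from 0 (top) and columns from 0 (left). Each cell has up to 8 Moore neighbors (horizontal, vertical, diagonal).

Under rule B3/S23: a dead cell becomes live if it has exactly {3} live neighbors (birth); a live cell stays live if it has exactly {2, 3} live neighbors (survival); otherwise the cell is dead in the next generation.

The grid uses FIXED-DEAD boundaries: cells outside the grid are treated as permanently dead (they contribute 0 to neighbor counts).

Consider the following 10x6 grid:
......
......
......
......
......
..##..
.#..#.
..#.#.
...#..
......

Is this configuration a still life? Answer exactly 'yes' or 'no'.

Answer: yes

Derivation:
Compute generation 1 and compare to generation 0 (given above):
Generation 1:
......
......
......
......
......
..##..
.#..#.
..#.#.
...#..
......
The grids are IDENTICAL -> still life.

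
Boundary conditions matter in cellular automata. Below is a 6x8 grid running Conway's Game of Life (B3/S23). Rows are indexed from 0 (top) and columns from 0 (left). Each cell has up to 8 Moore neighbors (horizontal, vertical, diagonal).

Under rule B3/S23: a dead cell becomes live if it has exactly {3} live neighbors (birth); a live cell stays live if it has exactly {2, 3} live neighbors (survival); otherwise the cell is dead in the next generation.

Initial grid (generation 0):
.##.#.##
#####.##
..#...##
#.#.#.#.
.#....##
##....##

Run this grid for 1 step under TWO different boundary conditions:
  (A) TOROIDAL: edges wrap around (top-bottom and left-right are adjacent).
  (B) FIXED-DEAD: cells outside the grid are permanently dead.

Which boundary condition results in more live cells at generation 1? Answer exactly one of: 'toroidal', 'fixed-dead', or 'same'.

Answer: fixed-dead

Derivation:
Under TOROIDAL boundary, generation 1:
....#...
....#...
....#...
#.##....
..#.....
........
Population = 7

Under FIXED-DEAD boundary, generation 1:
#...#.##
#...#...
#...#...
..##....
..#.....
##....##
Population = 15

Comparison: toroidal=7, fixed-dead=15 -> fixed-dead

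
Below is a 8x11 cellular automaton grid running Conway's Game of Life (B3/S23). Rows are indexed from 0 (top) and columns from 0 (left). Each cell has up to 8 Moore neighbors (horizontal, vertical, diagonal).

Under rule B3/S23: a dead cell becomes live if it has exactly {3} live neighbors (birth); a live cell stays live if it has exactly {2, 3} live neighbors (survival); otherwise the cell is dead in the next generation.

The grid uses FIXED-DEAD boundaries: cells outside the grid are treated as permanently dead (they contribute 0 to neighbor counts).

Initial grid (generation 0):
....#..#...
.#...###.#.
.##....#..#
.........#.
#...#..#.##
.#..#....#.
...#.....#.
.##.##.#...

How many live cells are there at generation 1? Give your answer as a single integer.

Answer: 26

Derivation:
Simulating step by step:
Generation 0 (given above): 27 live cells
Generation 1: 26 live cells
.....#.##..
.##..#.#...
.##....#.##
.#.......#.
.........##
...##....#.
.#.#.#..#..
..###......
Population at generation 1: 26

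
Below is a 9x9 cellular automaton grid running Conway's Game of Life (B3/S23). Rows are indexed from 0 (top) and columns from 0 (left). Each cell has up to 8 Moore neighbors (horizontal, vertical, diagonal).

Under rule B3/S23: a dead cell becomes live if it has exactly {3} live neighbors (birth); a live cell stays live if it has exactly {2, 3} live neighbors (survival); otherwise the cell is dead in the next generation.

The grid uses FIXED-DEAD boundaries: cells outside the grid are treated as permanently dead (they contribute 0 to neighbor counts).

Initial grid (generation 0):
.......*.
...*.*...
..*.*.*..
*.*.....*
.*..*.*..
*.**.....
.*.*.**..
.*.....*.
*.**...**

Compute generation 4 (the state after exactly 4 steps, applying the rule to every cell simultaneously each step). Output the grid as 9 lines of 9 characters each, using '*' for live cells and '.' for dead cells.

Answer: .....*...
.*...*...
.*.......
..*......
.*.......
.******..
.......*.
.*......*
.*......*

Derivation:
Simulating step by step:
Generation 0 (given above): 26 live cells
Generation 1: 29 live cells
.........
...****..
.**.**...
..*....*.
*........
*..*..*..
**.**.*..
**.**..**
.**....**
Generation 2: 26 live cells
....**...
..**..*..
.**......
..**.....
.*.......
*.****...
......*..
....***.*
****...**
Generation 3: 33 live cells
...***...
.*****...
.*.......
...*.....
.*.......
.*****...
......**.
.******.*
.********
Generation 4: 17 live cells
(generation 4 grid is the final answer)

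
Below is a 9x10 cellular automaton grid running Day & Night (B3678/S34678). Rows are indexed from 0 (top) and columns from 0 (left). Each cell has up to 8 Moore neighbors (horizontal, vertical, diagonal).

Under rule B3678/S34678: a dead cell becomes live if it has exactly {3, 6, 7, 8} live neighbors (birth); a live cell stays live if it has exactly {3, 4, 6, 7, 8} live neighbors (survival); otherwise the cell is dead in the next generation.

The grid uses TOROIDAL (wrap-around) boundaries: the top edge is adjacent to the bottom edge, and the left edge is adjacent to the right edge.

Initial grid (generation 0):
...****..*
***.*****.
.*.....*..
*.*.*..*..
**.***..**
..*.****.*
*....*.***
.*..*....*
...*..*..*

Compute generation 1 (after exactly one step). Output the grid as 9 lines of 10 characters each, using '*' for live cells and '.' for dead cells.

Answer: .*.*.*...*
***.*..***
....*..*.*
*.*.***...
**......**
*......***
**.*.*.*.*
.....***.*
..**....*.

Derivation:
Simulating step by step:
Generation 0 (given above): 43 live cells
Generation 1: 40 live cells
(generation 1 grid is the final answer)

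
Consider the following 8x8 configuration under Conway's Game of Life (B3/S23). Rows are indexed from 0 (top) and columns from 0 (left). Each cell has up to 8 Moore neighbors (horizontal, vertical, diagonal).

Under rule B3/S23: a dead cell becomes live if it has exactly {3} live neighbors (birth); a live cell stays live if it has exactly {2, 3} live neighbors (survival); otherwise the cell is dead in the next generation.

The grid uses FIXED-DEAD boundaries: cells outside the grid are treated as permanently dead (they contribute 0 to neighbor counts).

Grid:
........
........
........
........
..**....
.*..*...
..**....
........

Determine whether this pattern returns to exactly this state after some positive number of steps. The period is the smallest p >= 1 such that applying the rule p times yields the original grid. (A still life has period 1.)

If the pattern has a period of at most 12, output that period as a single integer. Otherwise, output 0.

Answer: 1

Derivation:
Simulating and comparing each generation to the original:
Gen 0 (original, given above): 6 live cells
Gen 1: 6 live cells, MATCHES original -> period = 1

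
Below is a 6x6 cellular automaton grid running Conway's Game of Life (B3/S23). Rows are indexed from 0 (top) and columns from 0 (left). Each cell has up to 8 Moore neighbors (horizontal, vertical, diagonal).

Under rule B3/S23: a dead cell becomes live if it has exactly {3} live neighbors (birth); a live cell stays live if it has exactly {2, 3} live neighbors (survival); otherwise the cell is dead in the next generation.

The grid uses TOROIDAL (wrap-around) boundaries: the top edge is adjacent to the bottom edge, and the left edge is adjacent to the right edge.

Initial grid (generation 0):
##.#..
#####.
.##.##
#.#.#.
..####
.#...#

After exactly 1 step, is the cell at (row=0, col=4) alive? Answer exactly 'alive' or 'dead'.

Answer: dead

Derivation:
Simulating step by step:
Generation 0 (given above): 21 live cells
Generation 1: 5 live cells
...#..
......
......
#.....
..#...
.#...#

Cell (0,4) at generation 1: 0 -> dead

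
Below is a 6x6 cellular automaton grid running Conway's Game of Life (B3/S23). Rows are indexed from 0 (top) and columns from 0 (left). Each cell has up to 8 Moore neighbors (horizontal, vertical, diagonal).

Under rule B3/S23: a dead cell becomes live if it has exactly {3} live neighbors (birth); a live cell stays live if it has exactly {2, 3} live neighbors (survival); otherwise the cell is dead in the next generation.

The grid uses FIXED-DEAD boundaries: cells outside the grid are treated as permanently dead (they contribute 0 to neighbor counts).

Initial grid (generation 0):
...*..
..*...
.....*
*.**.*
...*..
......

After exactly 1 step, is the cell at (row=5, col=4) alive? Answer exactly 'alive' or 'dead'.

Answer: dead

Derivation:
Simulating step by step:
Generation 0 (given above): 8 live cells
Generation 1: 9 live cells
......
......
.****.
..**..
..***.
......

Cell (5,4) at generation 1: 0 -> dead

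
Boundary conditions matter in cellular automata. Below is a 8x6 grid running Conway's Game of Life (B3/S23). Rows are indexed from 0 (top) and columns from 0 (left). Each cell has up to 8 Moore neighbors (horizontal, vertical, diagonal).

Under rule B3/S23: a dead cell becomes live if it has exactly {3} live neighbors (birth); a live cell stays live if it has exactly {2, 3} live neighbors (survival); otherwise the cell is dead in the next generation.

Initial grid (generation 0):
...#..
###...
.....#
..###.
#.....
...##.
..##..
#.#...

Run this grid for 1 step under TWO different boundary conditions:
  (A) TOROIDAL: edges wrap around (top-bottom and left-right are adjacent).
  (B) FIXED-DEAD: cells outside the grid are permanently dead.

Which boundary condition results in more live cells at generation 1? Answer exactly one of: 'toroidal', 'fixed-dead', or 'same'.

Under TOROIDAL boundary, generation 1:
#..#..
###...
#...##
...###
..#..#
..###.
.##.#.
.##...
Population = 21

Under FIXED-DEAD boundary, generation 1:
.##...
.##...
....#.
...##.
..#...
..###.
.##.#.
.###..
Population = 17

Comparison: toroidal=21, fixed-dead=17 -> toroidal

Answer: toroidal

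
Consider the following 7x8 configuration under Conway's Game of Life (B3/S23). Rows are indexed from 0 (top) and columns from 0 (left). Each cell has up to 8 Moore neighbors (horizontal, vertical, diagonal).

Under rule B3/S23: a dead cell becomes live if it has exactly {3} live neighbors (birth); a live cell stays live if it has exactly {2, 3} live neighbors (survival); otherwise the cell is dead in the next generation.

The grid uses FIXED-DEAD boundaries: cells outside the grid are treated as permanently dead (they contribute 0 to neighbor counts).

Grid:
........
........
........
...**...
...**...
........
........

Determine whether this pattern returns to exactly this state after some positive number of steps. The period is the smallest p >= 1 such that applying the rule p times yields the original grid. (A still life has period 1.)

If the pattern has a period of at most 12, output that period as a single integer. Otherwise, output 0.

Answer: 1

Derivation:
Simulating and comparing each generation to the original:
Gen 0 (original, given above): 4 live cells
Gen 1: 4 live cells, MATCHES original -> period = 1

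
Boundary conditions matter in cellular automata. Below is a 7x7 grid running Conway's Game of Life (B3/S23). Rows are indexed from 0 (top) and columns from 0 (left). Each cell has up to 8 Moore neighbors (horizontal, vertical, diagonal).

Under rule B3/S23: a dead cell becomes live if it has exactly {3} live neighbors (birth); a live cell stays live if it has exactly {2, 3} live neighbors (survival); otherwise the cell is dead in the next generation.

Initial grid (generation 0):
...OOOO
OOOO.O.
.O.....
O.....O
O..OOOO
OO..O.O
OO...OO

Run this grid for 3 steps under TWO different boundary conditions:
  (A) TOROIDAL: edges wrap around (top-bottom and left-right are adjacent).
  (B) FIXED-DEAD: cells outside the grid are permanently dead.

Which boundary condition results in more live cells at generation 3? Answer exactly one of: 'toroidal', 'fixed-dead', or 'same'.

Under TOROIDAL boundary, generation 3:
.OOOO..
O.O.O..
.OO.OO.
.OO.OO.
...OO..
.......
OOO....
Population = 20

Under FIXED-DEAD boundary, generation 3:
OO...OO
O.O.O..
..O.O.O
OOO.O..
O...OO.
O.OO...
.OOO...
Population = 23

Comparison: toroidal=20, fixed-dead=23 -> fixed-dead

Answer: fixed-dead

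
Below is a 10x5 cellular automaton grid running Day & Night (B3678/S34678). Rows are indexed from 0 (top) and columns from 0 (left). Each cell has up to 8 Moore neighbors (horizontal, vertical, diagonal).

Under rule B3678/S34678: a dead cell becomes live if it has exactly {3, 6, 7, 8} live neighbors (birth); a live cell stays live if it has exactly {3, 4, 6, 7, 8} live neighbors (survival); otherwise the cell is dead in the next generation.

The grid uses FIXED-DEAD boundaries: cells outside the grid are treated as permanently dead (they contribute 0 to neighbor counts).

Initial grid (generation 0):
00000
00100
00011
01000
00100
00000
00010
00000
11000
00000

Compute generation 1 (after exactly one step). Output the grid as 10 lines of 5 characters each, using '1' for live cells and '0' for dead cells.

Simulating step by step:
Generation 0 (given above): 8 live cells
Generation 1: 4 live cells
(generation 1 grid is the final answer)

Answer: 00000
00010
00100
00110
00000
00000
00000
00000
00000
00000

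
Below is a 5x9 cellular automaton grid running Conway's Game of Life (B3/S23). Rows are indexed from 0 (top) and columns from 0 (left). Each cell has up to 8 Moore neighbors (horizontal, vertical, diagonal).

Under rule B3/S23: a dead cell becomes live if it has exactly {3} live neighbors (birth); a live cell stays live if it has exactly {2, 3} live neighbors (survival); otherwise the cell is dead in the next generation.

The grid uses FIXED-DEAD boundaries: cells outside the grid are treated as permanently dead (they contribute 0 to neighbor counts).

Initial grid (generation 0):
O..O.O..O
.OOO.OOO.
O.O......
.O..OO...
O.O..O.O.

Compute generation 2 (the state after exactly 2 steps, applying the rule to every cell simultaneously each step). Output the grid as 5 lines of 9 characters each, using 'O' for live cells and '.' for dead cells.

Answer: ..O..O.O.
OOO..O.O.
O.O....O.
O.OO..O..
.OO...O..

Derivation:
Simulating step by step:
Generation 0 (given above): 19 live cells
Generation 1: 20 live cells
.O.O.O.O.
O..O.OOO.
O........
O.OOOOO..
.O..OOO..
Generation 2: 18 live cells
(generation 2 grid is the final answer)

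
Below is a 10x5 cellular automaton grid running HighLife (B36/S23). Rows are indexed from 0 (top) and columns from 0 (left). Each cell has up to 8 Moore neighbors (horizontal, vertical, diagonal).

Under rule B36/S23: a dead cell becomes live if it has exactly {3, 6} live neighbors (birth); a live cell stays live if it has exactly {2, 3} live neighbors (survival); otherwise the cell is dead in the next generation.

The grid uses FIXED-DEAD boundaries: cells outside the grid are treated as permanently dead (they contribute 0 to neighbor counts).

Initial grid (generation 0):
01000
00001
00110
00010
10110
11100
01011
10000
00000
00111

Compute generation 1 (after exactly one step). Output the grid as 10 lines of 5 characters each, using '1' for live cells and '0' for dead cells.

Answer: 00000
00110
00111
01001
10010
10001
00010
00000
00010
00010

Derivation:
Simulating step by step:
Generation 0 (given above): 18 live cells
Generation 1: 14 live cells
(generation 1 grid is the final answer)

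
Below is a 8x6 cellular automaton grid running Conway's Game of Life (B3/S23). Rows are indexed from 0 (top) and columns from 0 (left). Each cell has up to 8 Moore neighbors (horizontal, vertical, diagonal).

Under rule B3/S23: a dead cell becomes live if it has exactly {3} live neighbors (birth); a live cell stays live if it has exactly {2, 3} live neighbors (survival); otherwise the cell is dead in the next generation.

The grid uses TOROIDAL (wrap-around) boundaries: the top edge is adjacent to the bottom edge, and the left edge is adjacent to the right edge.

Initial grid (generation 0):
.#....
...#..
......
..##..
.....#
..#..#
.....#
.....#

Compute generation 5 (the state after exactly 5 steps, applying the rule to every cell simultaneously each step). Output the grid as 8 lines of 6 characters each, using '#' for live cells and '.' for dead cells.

Simulating step by step:
Generation 0 (given above): 9 live cells
Generation 1: 12 live cells
......
......
..##..
......
..###.
#...##
#...##
#.....
Generation 2: 8 live cells
......
......
......
....#.
...##.
##....
.#..#.
#.....
Generation 3: 13 live cells
......
......
......
...##.
...###
######
.#...#
......
Generation 4: 7 live cells
......
......
......
...#.#
.#....
.#....
.#.#.#
......
Generation 5: 5 live cells
(generation 5 grid is the final answer)

Answer: ......
......
......
......
#.#...
.#....
#.#...
......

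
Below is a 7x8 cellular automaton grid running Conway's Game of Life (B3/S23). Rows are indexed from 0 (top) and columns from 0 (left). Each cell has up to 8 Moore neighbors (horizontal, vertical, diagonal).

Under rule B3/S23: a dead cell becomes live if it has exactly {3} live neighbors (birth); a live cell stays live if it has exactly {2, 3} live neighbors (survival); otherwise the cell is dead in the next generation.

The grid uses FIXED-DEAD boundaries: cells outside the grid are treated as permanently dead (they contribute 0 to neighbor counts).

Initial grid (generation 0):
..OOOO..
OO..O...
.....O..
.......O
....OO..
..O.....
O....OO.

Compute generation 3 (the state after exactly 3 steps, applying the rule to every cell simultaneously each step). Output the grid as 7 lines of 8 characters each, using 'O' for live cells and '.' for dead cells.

Simulating step by step:
Generation 0 (given above): 15 live cells
Generation 1: 12 live cells
.OOOOO..
.OO.....
........
....OOO.
........
....O.O.
........
Generation 2: 9 live cells
.O.OO...
.O..O...
.....O..
.....O..
....O.O.
........
........
Generation 3: 13 live cells
(generation 3 grid is the final answer)

Answer: ..OOO...
..OOOO..
....OO..
....OOO.
.....O..
........
........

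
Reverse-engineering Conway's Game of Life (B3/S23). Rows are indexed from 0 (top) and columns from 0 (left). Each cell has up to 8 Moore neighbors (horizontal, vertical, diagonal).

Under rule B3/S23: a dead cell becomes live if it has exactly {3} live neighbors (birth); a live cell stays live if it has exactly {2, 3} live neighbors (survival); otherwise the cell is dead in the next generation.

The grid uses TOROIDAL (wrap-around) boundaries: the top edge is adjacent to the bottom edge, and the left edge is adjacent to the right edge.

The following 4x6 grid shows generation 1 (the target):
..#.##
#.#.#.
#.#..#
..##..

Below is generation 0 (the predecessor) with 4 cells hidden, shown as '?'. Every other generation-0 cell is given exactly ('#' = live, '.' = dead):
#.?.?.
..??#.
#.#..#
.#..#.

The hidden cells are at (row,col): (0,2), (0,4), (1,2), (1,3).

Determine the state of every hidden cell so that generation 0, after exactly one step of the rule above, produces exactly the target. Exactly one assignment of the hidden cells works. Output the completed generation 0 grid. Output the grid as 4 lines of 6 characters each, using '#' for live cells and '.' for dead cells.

Hidden generation-0 cells (in order): (0,2), (0,4), (1,2), (1,3).
A hidden cell only influences target cells in its own 3x3 neighborhood. Try each of the 2^4 = 16 assignments, step the completed generation 0 forward once under B3/S23, and compare with the target:
  (0,2)=. (0,4)=. (1,2)=. (1,3)=. -> step gives (0,2)='.' but target has '#' -> reject
  (0,2)=. (0,4)=. (1,2)=. (1,3)=# -> step gives (0,2)='.' but target has '#' -> reject
  (0,2)=. (0,4)=. (1,2)=# (1,3)=. -> step gives (0,1)='#' but target has '.' -> reject
  (0,2)=. (0,4)=. (1,2)=# (1,3)=# -> step gives (0,1)='#' but target has '.' -> reject
  (0,2)=. (0,4)=# (1,2)=. (1,3)=. -> step gives (0,2)='.' but target has '#' -> reject
  (0,2)=. (0,4)=# (1,2)=. (1,3)=# -> step gives (0,2)='.' but target has '#' -> reject
  (0,2)=. (0,4)=# (1,2)=# (1,3)=. -> step gives (0,1)='#' but target has '.' -> reject
  (0,2)=. (0,4)=# (1,2)=# (1,3)=# -> step gives (0,1)='#' but target has '.' -> reject
  (0,2)=# (0,4)=. (1,2)=. (1,3)=. -> step gives (0,1)='#' but target has '.' -> reject
  (0,2)=# (0,4)=. (1,2)=. (1,3)=# -> step gives (0,1)='#' but target has '.' -> reject
  (0,2)=# (0,4)=. (1,2)=# (1,3)=. -> step gives (0,4)='.' but target has '#' -> reject
  (0,2)=# (0,4)=. (1,2)=# (1,3)=# -> step reproduces the target at every cell -> ACCEPT
  (0,2)=# (0,4)=# (1,2)=. (1,3)=. -> step gives (0,1)='#' but target has '.' -> reject
  (0,2)=# (0,4)=# (1,2)=. (1,3)=# -> step gives (0,1)='#' but target has '.' -> reject
  (0,2)=# (0,4)=# (1,2)=# (1,3)=. -> step gives (0,5)='.' but target has '#' -> reject
  (0,2)=# (0,4)=# (1,2)=# (1,3)=# -> step gives (0,5)='.' but target has '#' -> reject
Unique solution: (0,2)=live, (0,4)=dead, (1,2)=live, (1,3)=live.
Check: live-neighbor counts of every cell in the completed generation 0:
143533
353424
243543
443314
Applying B3/S23 to generation 0 with these counts gives:
..#.##
#.#.#.
#.#..#
..##..
which matches the target exactly.

Answer: #.#...
..###.
#.#..#
.#..#.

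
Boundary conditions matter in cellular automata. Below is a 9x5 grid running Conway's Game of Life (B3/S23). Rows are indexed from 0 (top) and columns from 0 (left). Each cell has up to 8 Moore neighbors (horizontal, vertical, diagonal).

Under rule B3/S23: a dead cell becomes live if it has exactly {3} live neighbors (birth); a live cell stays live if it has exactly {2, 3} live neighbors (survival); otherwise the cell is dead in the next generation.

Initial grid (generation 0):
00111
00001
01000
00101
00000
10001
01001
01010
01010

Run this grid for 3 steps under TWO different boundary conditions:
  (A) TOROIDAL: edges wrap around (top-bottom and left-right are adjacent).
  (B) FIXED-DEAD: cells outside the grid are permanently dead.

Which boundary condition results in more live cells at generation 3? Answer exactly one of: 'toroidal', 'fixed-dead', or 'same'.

Answer: fixed-dead

Derivation:
Under TOROIDAL boundary, generation 3:
00000
00110
11010
10010
00000
00000
00000
00000
00000
Population = 7

Under FIXED-DEAD boundary, generation 3:
00011
00101
00010
00000
00000
00000
11011
00000
00000
Population = 9

Comparison: toroidal=7, fixed-dead=9 -> fixed-dead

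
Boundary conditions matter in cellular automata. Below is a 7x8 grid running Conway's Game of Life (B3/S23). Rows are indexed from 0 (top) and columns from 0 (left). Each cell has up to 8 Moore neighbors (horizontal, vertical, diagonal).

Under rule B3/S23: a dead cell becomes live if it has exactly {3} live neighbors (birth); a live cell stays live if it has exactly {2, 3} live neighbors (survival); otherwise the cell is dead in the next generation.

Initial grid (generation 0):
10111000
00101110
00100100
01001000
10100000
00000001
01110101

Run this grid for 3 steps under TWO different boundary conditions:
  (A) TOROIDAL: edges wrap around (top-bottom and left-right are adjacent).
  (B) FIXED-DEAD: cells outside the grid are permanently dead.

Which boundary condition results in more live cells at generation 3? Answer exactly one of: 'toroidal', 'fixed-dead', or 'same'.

Under TOROIDAL boundary, generation 3:
11000001
10000001
00000000
10100000
11010001
01100001
10100000
Population = 16

Under FIXED-DEAD boundary, generation 3:
00100000
00100000
00000000
00100000
01010000
00100000
00000000
Population = 6

Comparison: toroidal=16, fixed-dead=6 -> toroidal

Answer: toroidal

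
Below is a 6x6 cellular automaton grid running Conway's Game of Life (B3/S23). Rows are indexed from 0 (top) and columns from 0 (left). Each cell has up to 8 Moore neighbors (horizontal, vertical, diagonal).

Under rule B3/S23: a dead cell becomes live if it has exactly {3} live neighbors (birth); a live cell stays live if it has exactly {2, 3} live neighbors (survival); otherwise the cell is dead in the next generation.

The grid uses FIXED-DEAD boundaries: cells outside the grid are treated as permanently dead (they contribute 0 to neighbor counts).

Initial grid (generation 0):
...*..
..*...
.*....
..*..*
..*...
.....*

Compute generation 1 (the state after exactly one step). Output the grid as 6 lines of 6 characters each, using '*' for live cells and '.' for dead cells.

Answer: ......
..*...
.**...
.**...
......
......

Derivation:
Simulating step by step:
Generation 0 (given above): 7 live cells
Generation 1: 5 live cells
(generation 1 grid is the final answer)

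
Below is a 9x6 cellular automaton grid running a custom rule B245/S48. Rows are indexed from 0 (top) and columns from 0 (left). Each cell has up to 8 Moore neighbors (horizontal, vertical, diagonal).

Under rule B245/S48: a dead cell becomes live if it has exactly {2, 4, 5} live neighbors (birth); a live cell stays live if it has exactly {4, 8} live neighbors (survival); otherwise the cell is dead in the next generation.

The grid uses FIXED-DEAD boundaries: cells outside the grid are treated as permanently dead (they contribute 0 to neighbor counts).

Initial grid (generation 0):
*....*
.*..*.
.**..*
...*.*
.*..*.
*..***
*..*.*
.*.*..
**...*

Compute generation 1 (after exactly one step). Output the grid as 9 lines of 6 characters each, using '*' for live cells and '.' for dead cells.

Simulating step by step:
Generation 0 (given above): 23 live cells
Generation 1: 17 live cells
(generation 1 grid is the final answer)

Answer: .*..*.
...*..
*...*.
*.*.*.
*..*.*
......
..*...
*.*.**
....*.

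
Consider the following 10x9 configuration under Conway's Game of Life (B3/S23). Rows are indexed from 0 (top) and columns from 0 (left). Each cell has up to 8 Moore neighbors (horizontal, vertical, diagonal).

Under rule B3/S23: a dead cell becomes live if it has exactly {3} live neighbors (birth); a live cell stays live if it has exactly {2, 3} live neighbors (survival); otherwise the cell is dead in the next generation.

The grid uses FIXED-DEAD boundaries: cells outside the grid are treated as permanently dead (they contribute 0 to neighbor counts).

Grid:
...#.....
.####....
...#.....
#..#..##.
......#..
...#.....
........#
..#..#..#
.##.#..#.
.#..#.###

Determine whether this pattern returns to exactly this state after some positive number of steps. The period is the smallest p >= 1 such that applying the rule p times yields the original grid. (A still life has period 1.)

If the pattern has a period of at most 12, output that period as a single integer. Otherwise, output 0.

Simulating and comparing each generation to the original:
Gen 0 (original, given above): 25 live cells
Gen 1: 23 live cells, differs from original
Gen 2: 20 live cells, differs from original
Gen 3: 17 live cells, differs from original
Gen 4: 15 live cells, differs from original
Gen 5: 14 live cells, differs from original
Gen 6: 13 live cells, differs from original
Gen 7: 13 live cells, differs from original
Gen 8: 13 live cells, differs from original
Gen 9: 13 live cells, differs from original
Gen 10: 13 live cells, differs from original
Gen 11: 13 live cells, differs from original
Gen 12: 13 live cells, differs from original
No period found within 12 steps.

Answer: 0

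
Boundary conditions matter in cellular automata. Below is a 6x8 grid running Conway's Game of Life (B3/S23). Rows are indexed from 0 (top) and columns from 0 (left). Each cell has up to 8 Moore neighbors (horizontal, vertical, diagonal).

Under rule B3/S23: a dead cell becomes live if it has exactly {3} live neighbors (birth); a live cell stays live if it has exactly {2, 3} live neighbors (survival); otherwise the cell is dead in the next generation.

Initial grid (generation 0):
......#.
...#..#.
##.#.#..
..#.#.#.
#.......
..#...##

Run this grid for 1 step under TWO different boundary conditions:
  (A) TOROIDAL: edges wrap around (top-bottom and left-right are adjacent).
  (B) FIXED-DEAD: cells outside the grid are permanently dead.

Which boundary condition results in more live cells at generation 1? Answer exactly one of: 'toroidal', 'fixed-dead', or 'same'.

Answer: toroidal

Derivation:
Under TOROIDAL boundary, generation 1:
.....##.
..#.####
.#.#.###
#.####.#
.#.#.##.
......##
Population = 24

Under FIXED-DEAD boundary, generation 1:
........
..#.###.
.#.#.##.
#.####..
.#.#.###
........
Population = 18

Comparison: toroidal=24, fixed-dead=18 -> toroidal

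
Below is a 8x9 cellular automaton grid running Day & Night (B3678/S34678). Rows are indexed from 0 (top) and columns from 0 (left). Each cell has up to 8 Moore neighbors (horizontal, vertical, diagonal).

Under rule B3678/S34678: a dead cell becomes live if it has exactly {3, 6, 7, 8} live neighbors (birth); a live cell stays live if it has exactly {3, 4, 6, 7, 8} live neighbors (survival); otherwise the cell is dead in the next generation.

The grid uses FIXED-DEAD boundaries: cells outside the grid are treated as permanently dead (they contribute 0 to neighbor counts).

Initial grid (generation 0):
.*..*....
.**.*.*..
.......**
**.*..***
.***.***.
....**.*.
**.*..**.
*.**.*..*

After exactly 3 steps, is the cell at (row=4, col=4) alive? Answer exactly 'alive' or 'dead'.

Answer: alive

Derivation:
Simulating step by step:
Generation 0 (given above): 33 live cells
Generation 1: 36 live cells
..**.*...
...*.*.*.
*..*.*..*
.*..**.**
****.**..
*...*****
.*.*..***
..*.*.**.
Generation 2: 34 live cells
......*..
...**....
..*.**..*
.*...*.*.
********.
*...*.***
..**.****
...*.****
Generation 3: 28 live cells
.........
...**....
....***..
**..*.***
*****.*..
...*.****
...*..**.
..*..*..*

Cell (4,4) at generation 3: 1 -> alive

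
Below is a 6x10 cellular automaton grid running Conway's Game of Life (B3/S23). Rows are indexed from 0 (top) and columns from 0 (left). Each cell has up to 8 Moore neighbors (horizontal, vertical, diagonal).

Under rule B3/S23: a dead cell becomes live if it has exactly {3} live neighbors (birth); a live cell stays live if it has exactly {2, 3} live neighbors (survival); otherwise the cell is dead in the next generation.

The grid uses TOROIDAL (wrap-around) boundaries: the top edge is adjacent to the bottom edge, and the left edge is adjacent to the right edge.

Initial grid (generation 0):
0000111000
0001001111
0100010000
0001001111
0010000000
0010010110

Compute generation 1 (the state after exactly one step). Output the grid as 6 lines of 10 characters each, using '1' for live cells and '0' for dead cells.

Answer: 0001100001
0000000110
1010110000
0010001110
0011000001
0001110100

Derivation:
Simulating step by step:
Generation 0 (given above): 20 live cells
Generation 1: 20 live cells
(generation 1 grid is the final answer)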